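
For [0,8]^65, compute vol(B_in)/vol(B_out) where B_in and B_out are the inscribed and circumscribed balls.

The radii are 8/2 and 8√65/2, so the volume ratio is (1/√65)^65 = 65^{-65/2} ≈ 1.20314e-59.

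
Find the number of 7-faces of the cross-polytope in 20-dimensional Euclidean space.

f_7(20-orthoplex) = 2^8 · (20 choose 8) = 32248320.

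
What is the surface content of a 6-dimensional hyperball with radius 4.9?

S_6(4.9) = 2·π^(6/2)·(4.9)^5 / Γ(6/2) ≈ 87585.1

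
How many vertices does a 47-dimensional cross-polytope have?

Number of vertices = 2n = 94.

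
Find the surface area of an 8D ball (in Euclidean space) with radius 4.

S_8(4) = 2·π^(8/2)·(4)^7 / Γ(8/2) = 16384·π^4/3 ≈ 531984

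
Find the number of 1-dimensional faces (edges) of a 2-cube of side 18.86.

Number of 1-faces = C(2,1)·2^(2-1) = 2·2 = 4.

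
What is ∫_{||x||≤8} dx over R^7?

Volume = π^{7/2}·(8)^7/Γ(9/2) = 33554432·π^3/105 ≈ 9.90855e+06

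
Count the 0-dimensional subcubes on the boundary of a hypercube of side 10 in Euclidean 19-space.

Choose 0 of 19 axes to span the face (C(19,0) = 1 way), then fix each of the remaining 19 coordinates at one of its two extreme values (2^19 = 524288 ways): 1·524288 = 524288.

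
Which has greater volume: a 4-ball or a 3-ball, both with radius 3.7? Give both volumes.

V_4(3.7) ≈ 924.861. V_3(3.7) ≈ 212.175. The 4-ball is larger.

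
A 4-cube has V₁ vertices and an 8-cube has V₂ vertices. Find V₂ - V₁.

V₁ = 2^4 = 16. V₂ = 2^8 = 256. V₂ - V₁ = 240.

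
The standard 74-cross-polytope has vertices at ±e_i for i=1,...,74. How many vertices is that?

The vertices are ±e_1, ..., ±e_74, so there are 2·74 = 148.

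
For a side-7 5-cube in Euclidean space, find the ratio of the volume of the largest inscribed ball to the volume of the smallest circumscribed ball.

The radii are 7/2 and 7√5/2, so the volume ratio is (1/√5)^5 = 5^{-5/2} ≈ 0.0178885.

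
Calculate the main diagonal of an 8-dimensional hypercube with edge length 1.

d = √(1² + 1² + ... + 1²) [8 terms] = √(8·1²) = 1√8 ≈ 2.82843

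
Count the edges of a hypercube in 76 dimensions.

The 76-cube has n·2^(n-1) = 76·2^75 = 76·37778931862957161709568 = 2871198821584744289927168 edges.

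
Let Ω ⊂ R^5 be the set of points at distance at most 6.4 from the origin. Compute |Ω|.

V_5(6.4) = π^(5/2) · (6.4)^5 / Γ(5/2 + 1) ≈ 56519.5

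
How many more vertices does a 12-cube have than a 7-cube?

The 12-cube has 2^12 = 4096 vertices. The 7-cube has 2^7 = 128 vertices. Difference: 4096 - 128 = 3968.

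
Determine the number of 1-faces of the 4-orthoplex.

Number of 1-faces = 2^(1+1) · C(4,1+1) = 4 · 6 = 24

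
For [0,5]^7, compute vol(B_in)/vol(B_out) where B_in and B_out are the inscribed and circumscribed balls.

The radii are 5/2 and 5√7/2, so the volume ratio is (1/√7)^7 = 7^{-7/2} ≈ 0.00110194.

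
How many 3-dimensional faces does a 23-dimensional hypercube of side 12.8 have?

Choose 3 of 23 axes to span the face (C(23,3) = 1771 ways), then fix each of the remaining 20 coordinates at one of its two extreme values (2^20 = 1048576 ways): 1771·1048576 = 1857028096.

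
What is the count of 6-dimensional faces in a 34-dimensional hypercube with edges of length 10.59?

f_6(34-cube) = (34 choose 6) · 2^28 = 361019918516224.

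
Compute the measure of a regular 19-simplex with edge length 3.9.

For a regular n-simplex with edge a, V = (a^n / n!)·√((n+1)/2^n). With a=3.9, n=19: V ≈ 8.62706e-09.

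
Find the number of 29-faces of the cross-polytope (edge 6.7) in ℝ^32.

f_29(32-orthoplex) = 2^30 · (32 choose 30) = 532575944704.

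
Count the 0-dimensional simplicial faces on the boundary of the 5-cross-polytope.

Number of 0-faces = 2^(0+1) · C(5,0+1) = 2 · 5 = 10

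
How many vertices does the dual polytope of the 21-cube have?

Number of vertices = 2n = 42.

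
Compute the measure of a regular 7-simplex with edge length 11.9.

For a regular n-simplex with edge a, V = (a^n / n!)·√((n+1)/2^n). With a=11.9, n=7: V ≈ 1676.25.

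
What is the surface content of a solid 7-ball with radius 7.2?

S_7(7.2) = 2·π^(7/2)·(7.2)^6 / Γ(7/2) ≈ 4.60758e+06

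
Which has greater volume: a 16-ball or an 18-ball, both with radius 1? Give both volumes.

V_16(1) ≈ 0.235331. V_18(1) ≈ 0.0821459. The 16-ball is larger.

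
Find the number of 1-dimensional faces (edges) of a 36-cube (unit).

The 36-cube has n·2^(n-1) = 36·2^35 = 36·34359738368 = 1236950581248 edges.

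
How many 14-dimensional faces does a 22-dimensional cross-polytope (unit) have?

f_14(22-orthoplex) = 2^15 · (22 choose 15) = 5588385792.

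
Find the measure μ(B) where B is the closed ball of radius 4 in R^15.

The n-ball volume is π^(n/2)·r^n/Γ(n/2+1). With n=15, r=4: V = 274877906944·π^7/2027025 ≈ 4.09572e+08.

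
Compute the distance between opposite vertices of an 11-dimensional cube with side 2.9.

Diagonal = √11 · 2.9 ≈ 9.61821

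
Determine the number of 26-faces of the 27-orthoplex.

Number of 26-faces = 2^(26+1) · C(27,26+1) = 134217728 · 1 = 134217728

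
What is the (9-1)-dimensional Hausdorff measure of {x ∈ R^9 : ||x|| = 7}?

S_9(7) = 2·π^(9/2)·(7)^8 / Γ(9/2) = 26353376·π^4/15 ≈ 1.71137e+08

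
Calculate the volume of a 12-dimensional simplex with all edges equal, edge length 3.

For a regular n-simplex with edge a, V = (a^n / n!)·√((n+1)/2^n). With a=3, n=12: V ≈ 6.25043e-05.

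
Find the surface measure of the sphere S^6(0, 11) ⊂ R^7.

S_7(11) = 2·π^(7/2)·(11)^6 / Γ(7/2) = 28344976·π^3/15 ≈ 5.85915e+07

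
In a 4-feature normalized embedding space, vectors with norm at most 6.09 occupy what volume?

V_4(6.09) = π^(4/2) · (6.09)^4 / Γ(4/2 + 1) ≈ 6787.95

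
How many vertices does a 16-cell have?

Number of 0-faces = 2^(0+1) · C(4,0+1) = 2 · 4 = 8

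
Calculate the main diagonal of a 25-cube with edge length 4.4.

d = √(4.4² + 4.4² + ... + 4.4²) [25 terms] = √(25·4.4²) = 4.4√25 = 22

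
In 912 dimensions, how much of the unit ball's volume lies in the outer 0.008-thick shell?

1 - (1-0.008)^912 ≈ 0.999341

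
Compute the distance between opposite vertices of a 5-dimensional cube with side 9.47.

||(9.47,9.47,...,9.47)|| = √(5)·9.47 ≈ 21.1756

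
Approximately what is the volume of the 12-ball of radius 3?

V = 59049·π^6/80 ≈ 709613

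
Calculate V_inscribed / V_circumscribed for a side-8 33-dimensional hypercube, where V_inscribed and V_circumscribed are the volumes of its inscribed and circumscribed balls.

The radii are 8/2 and 8√33/2, so the volume ratio is (1/√33)^33 = 33^{-33/2} ≈ 8.80076e-26.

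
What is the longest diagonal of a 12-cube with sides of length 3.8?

||(3.8,3.8,...,3.8)|| = √(12)·3.8 ≈ 13.1636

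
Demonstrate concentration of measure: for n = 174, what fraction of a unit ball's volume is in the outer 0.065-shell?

1 - (1-0.065)^174 ≈ 0.999992 ≈ 99.999166%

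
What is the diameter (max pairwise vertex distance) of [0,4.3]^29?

Diagonal = √29 · 4.3 ≈ 23.1562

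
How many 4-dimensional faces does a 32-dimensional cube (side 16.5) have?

Choose 4 of 32 axes to span the face (C(32,4) = 35960 ways), then fix each of the remaining 28 coordinates at one of its two extreme values (2^28 = 268435456 ways): 35960·268435456 = 9652938997760.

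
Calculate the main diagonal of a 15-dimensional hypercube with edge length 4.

The space diagonal of an n-cube of side s is s√n. Here 4·√15 ≈ 15.4919.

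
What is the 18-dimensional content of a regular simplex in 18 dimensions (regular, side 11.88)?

Volume = 11.88^18 · √(19/2^18) / 18! ≈ 29.5435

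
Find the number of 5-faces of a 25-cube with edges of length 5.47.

Choose 5 of 25 axes to span the face (C(25,5) = 53130 ways), then fix each of the remaining 20 coordinates at one of its two extreme values (2^20 = 1048576 ways): 53130·1048576 = 55710842880.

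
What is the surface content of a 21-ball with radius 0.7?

|∂B_21(0.7)| ≈ 0.000233737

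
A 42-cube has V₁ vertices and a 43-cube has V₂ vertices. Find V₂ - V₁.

V₁ = 2^42 = 4398046511104. V₂ = 2^43 = 8796093022208. V₂ - V₁ = 4398046511104.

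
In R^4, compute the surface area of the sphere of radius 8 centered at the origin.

S_4(8) = 2·π^(4/2)·(8)^3 / Γ(4/2) = 1024·π^2 ≈ 10106.5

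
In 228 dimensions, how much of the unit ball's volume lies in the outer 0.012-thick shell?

Shell fraction = 1 - (1-0.012)^228 ≈ 0.936235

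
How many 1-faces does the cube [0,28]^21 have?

The 21-cube has n·2^(n-1) = 21·2^20 = 21·1048576 = 22020096 edges.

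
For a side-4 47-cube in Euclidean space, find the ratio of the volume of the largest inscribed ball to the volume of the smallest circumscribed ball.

V_in/V_out = n^(-n/2) = 47^(-47/2) ≈ 5.07809e-40.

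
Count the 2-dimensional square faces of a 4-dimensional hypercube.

f_2(4-cube) = (4 choose 2) · 2^2 = 24.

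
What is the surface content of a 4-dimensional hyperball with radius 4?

S = n·V_n(r)/r = 4·V_4(4)/4 (volume-to-surface relation), giving 128·π^2 ≈ 1263.31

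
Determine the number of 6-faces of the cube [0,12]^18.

Choose 6 of 18 axes to span the face (C(18,6) = 18564 ways), then fix each of the remaining 12 coordinates at one of its two extreme values (2^12 = 4096 ways): 18564·4096 = 76038144.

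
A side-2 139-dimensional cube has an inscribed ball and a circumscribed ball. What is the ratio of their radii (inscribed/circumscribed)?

r_in = 2/2 (half the side); r_out = 2√139/2 (half the diagonal). Ratio = 1/√139 ≈ 0.0848189.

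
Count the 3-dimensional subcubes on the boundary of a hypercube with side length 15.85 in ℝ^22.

Number of 3-faces = C(22,3) · 2^(22-3) = 1540 · 524288 = 807403520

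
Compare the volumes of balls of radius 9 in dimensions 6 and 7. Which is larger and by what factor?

V_6(9) ≈ 2.74633e+06, V_7(9) ≈ 2.25984e+07. The 7-ball is larger by a factor of 8.229.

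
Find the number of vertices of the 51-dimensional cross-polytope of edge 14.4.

The 51-dimensional cross-polytope has 2n = 2·51 = 102 vertices.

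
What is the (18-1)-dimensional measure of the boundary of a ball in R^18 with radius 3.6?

The surface area of an n-ball is 2π^(n/2) r^(n-1) / Γ(n/2). For n=18, r=3.6: 4.23644e+09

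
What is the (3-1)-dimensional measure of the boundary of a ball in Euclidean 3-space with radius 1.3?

|∂B_3(1.3)| = 4πr² = 4π·(1.3)² ≈ 21.2372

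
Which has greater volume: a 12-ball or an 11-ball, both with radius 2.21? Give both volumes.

V_12(2.21) ≈ 18124.8. V_11(2.21) ≈ 11572.3. The 12-ball is larger.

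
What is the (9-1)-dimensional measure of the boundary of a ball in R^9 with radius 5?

|∂B_9(5)| = 2500000·π^4/21 ≈ 1.15963e+07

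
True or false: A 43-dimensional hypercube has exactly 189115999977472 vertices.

False. The 43-cube has 2^43 = 8796093022208 vertices.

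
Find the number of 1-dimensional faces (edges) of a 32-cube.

Each of the 2^32 = 4294967296 vertices has degree 32; total edges = 32·2^32/2 = 68719476736.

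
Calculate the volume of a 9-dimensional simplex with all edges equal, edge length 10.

For a regular n-simplex with edge a, V = (a^n / n!)·√((n+1)/2^n). With a=10, n=9: V ≈ 385.125.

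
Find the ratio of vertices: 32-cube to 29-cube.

The 32-cube has 2^32 = 4294967296 vertices. The 29-cube has 2^29 = 536870912 vertices. Ratio: 4294967296/536870912 = 8.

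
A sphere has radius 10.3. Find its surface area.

S = n·V_n(r)/r = 3·V_3(10.3)/10.3 (volume-to-surface relation), giving 4πr² = 4π·(10.3)² ≈ 1333.17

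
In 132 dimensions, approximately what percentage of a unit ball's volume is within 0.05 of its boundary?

1 - (1-0.05)^132 ≈ 0.998853 ≈ 99.89%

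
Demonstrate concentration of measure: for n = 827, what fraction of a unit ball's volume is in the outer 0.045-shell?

1 - (1-0.045)^827 ≈ 1 - 2.903e-17 ≈ 100.000000%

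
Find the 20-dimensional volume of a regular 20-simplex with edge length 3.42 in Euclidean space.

Volume = 3.42^20 · √(21/2^20) / 20! ≈ 8.81469e-11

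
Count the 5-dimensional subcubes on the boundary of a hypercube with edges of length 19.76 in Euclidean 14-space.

Number of 5-faces = C(14,5) · 2^(14-5) = 2002 · 512 = 1025024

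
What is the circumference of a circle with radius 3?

S_2(3) = 2·π^(2/2)·(3)^1 / Γ(2/2) = 2πr = 2π·3 ≈ 18.8496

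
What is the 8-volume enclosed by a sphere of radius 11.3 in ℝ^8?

Volume = π^{8/2}·(11.3)^8/Γ(5) ≈ 1.07899e+09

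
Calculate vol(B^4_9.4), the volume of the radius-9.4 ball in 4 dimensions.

The n-ball volume is π^(n/2)·r^n/Γ(n/2+1). With n=4, r=9.4: V ≈ 38528.4.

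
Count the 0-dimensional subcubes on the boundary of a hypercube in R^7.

Choose 0 of 7 axes to span the face (C(7,0) = 1 way), then fix each of the remaining 7 coordinates at one of its two extreme values (2^7 = 128 ways): 1·128 = 128.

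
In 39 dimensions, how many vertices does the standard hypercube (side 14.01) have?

Each vertex is a binary string of length 39, so there are 2^39 = 549755813888.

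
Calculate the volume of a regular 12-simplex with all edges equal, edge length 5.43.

V = (5.43^12 / 12!) · √((12+1) / 2^12) ≈ 0.0772774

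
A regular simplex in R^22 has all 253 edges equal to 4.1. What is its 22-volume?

For a regular n-simplex with edge a, V = (a^n / n!)·√((n+1)/2^n). With a=4.1, n=22: V ≈ 6.30975e-11.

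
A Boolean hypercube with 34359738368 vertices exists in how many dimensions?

n = log_2(34359738368) = 35.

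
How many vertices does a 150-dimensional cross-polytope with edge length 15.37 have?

Number of vertices = 2n = 300.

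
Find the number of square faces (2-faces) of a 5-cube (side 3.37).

Number of 2-faces = C(5,2) · 2^(5-2) = 10 · 8 = 80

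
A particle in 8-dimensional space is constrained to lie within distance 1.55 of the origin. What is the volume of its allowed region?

Volume = π^{8/2}·(1.55)^8/Γ(5) ≈ 135.22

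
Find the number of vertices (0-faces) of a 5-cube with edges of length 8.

Choose 0 of 5 axes to span the face (C(5,0) = 1 way), then fix each of the remaining 5 coordinates at one of its two extreme values (2^5 = 32 ways): 1·32 = 32.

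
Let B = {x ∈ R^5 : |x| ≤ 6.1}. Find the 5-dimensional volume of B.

V_5(6.1) = π^(5/2) · (6.1)^5 / Γ(5/2 + 1) ≈ 44457.8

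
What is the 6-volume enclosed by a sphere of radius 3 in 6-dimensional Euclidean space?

V = 243·π^3/2 ≈ 3767.26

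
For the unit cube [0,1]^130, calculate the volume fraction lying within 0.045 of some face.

The inner cube has side 1-2·0.045 = 0.91 and volume (0.91)^130 ≈ 4.736e-06, so the shell holds 0.9999952643 of the volume.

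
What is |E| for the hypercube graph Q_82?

An n-cube has n·2^(n-1) edges. With n = 82: 82·2417851639229258349412352 = 198263834416799184651812864.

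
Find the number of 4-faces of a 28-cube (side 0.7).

Number of 4-faces = C(28,4) · 2^(28-4) = 20475 · 16777216 = 343513497600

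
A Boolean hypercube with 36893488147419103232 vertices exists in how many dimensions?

The n-cube has 2^n vertices, and 36893488147419103232 = 2^65, so n = 65.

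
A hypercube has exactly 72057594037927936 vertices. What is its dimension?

n = log_2(72057594037927936) = 56.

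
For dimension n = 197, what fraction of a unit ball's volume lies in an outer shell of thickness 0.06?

1 - (1-0.06)^197 ≈ 0.999995 ≈ 99.999492%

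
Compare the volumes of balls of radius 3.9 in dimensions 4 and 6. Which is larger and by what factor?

V_4(3.9) ≈ 1141.64, V_6(3.9) ≈ 18183.9. The 6-ball is larger by a factor of 15.93.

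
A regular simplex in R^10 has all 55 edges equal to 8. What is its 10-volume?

V = (8^10 / 10!) · √((10+1) / 2^10) ≈ 30.6678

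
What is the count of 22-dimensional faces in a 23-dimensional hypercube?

Number of 22-faces = C(23,22) · 2^(23-22) = 23 · 2 = 46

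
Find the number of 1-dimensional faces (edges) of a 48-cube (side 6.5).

Each of the 2^48 = 281474976710656 vertices has degree 48; total edges = 48·2^48/2 = 6755399441055744.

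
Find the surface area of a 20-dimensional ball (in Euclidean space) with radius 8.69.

S_20(8.69) = 2·π^(20/2)·(8.69)^19 / Γ(20/2) ≈ 3.58213e+17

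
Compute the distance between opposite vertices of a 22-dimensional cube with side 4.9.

The space diagonal of an n-cube of side s is s√n. Here 4.9·√22 ≈ 22.983.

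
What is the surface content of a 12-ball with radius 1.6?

The surface area of an n-ball is 2π^(n/2) r^(n-1) / Γ(n/2). For n=12, r=1.6: 2818.82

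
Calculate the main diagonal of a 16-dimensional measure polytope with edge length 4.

The space diagonal of an n-cube of side s is s√n. Here 4·√16 = 16.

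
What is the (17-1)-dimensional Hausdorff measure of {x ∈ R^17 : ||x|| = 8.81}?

S = n·V_n(r)/r = 17·V_17(8.81)/8.81 (volume-to-surface relation), giving 3.15664e+15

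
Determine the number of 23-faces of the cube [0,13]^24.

Number of 23-faces = C(24,23) · 2^(24-23) = 24 · 2 = 48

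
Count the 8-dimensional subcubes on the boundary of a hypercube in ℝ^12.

f_8(12-cube) = (12 choose 8) · 2^4 = 7920.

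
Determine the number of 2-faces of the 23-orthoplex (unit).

Each 2-face is the convex hull of 3 vertices, one chosen as ±e_i from each of 3 distinct axes: 2^3·C(23,3) = 14168.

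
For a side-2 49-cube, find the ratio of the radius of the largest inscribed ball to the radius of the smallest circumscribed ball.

Ratio = (s/2)/(s√49/2) = 49^(-1/2) ≈ 0.142857.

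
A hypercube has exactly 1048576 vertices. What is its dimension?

n = log_2(1048576) = 20.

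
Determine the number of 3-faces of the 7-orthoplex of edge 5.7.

Number of 3-faces = 2^(3+1) · C(7,3+1) = 16 · 35 = 560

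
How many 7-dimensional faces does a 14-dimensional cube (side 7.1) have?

Number of 7-faces = C(14,7) · 2^(14-7) = 3432 · 128 = 439296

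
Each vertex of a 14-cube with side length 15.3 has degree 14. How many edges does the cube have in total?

Number of 1-faces = C(14,1)·2^(14-1) = 14·8192 = 114688.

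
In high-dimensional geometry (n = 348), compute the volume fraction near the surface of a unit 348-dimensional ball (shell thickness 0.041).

1 - (1-0.041)^348 ≈ 0.9999995292 ≈ 99.999953%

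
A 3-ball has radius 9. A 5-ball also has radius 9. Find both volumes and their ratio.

V_3(9) ≈ 3053.63. V_5(9) ≈ 310821. Ratio V_3/V_5 ≈ 0.009824.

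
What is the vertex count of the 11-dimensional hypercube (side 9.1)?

An n-cube has 2^n vertices; for n = 11 that is 2^11 = 2048.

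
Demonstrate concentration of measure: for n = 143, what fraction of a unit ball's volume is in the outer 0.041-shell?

1 - (1-0.041)^143 ≈ 0.997488 ≈ 99.75%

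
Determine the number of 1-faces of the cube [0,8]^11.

f_1(11-cube) = (11 choose 1) · 2^10 = 11264.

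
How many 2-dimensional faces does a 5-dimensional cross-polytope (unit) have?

Each 2-face is the convex hull of 3 vertices, one chosen as ±e_i from each of 3 distinct axes: 2^3·C(5,3) = 80.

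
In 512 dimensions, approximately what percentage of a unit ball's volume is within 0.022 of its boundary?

1 - (1-0.022)^512 ≈ 0.999989 ≈ 99.998869%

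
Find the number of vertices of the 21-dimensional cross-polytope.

The vertices are ±e_1, ..., ±e_21, so there are 2·21 = 42.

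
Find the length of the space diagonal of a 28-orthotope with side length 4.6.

||(4.6,4.6,...,4.6)|| = √(28)·4.6 ≈ 24.3409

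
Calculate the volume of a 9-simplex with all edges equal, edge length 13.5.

V = (13.5^9 / 9!) · √((9+1) / 2^9) ≈ 5735.96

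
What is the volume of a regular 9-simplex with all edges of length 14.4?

V = (14.4^9 / 9!) · √((9+1) / 2^9) ≈ 10253.3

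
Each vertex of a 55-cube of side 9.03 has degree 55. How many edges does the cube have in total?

An n-cube has n·2^(n-1) edges. With n = 55: 55·18014398509481984 = 990791918021509120.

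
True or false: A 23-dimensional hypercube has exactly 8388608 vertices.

True. The 23-cube has 2^23 = 8388608 vertices.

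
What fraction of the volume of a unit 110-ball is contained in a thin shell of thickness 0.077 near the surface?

1 - (1-0.077)^110 ≈ 0.999851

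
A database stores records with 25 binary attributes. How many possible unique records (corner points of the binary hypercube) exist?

Each vertex is a binary string of length 25, so there are 2^25 = 33554432.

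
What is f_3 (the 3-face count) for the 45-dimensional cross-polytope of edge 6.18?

Number of 3-faces = 2^(3+1) · C(45,3+1) = 16 · 148995 = 2383920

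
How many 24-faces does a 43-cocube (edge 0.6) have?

Number of 24-faces = 2^(24+1) · C(43,24+1) = 33554432 · 608359048206 = 20413142314612948992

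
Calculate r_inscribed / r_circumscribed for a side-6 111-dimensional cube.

Ratio = (s/2)/(s√111/2) = 111^(-1/2) ≈ 0.0949158.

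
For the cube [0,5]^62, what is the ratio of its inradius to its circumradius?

r_in = 5/2 (half the side); r_out = 5√62/2 (half the diagonal). Ratio = 1/√62 ≈ 0.127.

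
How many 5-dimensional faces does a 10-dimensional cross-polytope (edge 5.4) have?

Each 5-face is the convex hull of 6 vertices, one chosen as ±e_i from each of 6 distinct axes: 2^6·C(10,6) = 13440.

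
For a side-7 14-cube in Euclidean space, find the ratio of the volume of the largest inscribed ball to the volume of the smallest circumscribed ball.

V_in / V_out = (r_in/r_out)^14 = (1/√14)^14 = 14^(-14/2) ≈ 9.48645e-09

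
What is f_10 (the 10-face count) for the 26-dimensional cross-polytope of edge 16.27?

f_10(26-orthoplex) = 2^11 · (26 choose 11) = 15823175680.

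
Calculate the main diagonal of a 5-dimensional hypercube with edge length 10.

d = √(10² + 10² + ... + 10²) [5 terms] = √(5·10²) = 10√5 ≈ 22.3607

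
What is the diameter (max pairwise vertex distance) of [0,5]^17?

||(5,5,...,5)|| = √(17)·5 ≈ 20.6155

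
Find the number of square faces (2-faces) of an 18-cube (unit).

Choose 2 of 18 axes to span the face (C(18,2) = 153 ways), then fix each of the remaining 16 coordinates at one of its two extreme values (2^16 = 65536 ways): 153·65536 = 10027008.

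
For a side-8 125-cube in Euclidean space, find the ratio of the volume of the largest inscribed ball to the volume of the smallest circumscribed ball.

The radii are 8/2 and 8√125/2, so the volume ratio is (1/√125)^125 = 125^{-125/2} ≈ 8.77252e-132.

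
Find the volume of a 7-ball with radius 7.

The n-ball volume is π^(n/2)·r^n/Γ(n/2+1). With n=7, r=7: V = 1882384·π^3/15 ≈ 3.89105e+06.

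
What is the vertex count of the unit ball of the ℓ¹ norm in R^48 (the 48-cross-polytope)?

The 48-dimensional cross-polytope has 2n = 2·48 = 96 vertices.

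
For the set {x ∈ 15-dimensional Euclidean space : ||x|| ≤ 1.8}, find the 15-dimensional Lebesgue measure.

V_15(1.8) = π^(15/2) · (1.8)^15 / Γ(15/2 + 1) ≈ 2573.46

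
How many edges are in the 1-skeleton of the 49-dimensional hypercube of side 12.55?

An n-cube has n·2^(n-1) edges. With n = 49: 49·281474976710656 = 13792273858822144.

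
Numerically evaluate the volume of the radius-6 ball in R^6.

V = 7776·π^3 ≈ 241105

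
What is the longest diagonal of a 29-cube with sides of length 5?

d = √(5² + 5² + ... + 5²) [29 terms] = √(29·5²) = 5√29 ≈ 26.9258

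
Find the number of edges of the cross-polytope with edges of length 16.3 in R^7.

Number of 1-faces = 2^(1+1) · C(7,1+1) = 4 · 21 = 84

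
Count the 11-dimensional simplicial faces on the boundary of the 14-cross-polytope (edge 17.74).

Each 11-face is the convex hull of 12 vertices, one chosen as ±e_i from each of 12 distinct axes: 2^12·C(14,12) = 372736.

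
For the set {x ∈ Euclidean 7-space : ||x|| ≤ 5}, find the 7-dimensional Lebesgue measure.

V = 250000·π^3/21 ≈ 369122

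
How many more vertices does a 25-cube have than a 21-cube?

The 25-cube has 2^25 = 33554432 vertices. The 21-cube has 2^21 = 2097152 vertices. Difference: 33554432 - 2097152 = 31457280.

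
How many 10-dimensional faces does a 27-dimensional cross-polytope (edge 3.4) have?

Number of 10-faces = 2^(10+1) · C(27,10+1) = 2048 · 13037895 = 26701608960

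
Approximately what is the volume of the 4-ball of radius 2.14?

V_4(2.14) = π^(4/2) · (2.14)^4 / Γ(4/2 + 1) ≈ 103.496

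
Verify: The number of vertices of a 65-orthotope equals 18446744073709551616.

False. The 65-cube has 2^65 = 36893488147419103232 vertices.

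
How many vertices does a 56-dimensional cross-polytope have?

The vertices are ±e_1, ..., ±e_56, so there are 2·56 = 112.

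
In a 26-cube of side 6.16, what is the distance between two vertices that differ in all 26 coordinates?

||(6.16,6.16,...,6.16)|| = √(26)·6.16 ≈ 31.41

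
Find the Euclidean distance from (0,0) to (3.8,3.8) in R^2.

The space diagonal of an n-cube of side s is s√n. Here 3.8·√2 ≈ 5.37401.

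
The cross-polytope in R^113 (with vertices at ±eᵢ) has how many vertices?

The 113-dimensional cross-polytope has 2n = 2·113 = 226 vertices.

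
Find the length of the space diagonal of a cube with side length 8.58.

The space diagonal of an n-cube of side s is s√n. Here 8.58·√3 ≈ 14.861.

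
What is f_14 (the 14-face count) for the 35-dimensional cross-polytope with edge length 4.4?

Each 14-face is the convex hull of 15 vertices, one chosen as ±e_i from each of 15 distinct axes: 2^15·C(35,15) = 106428601466880.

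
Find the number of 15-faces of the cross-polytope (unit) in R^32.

An n-cross-polytope has 2^(k+1)·C(n,k+1) k-faces. Here 2^16·C(32,16) = 65536·601080390 = 39392404439040.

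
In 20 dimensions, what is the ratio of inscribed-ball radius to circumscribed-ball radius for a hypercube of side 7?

r_in = 7/2 (half the side); r_out = 7√20/2 (half the diagonal). Ratio = 1/√20 ≈ 0.223607.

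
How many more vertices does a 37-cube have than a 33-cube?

The 37-cube has 2^37 = 137438953472 vertices. The 33-cube has 2^33 = 8589934592 vertices. Difference: 137438953472 - 8589934592 = 128849018880.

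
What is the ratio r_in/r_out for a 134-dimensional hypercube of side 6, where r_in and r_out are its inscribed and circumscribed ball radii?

For an n-cube of any side s, the inradius is s/2 and the circumradius is s√n/2, so the ratio is 1/√134 ≈ 0.0863868.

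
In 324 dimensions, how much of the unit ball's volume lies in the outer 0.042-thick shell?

Shell fraction = 1 - (1-0.042)^324 ≈ 0.9999990829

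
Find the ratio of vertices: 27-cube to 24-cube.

The 27-cube has 2^27 = 134217728 vertices. The 24-cube has 2^24 = 16777216 vertices. Ratio: 134217728/16777216 = 8.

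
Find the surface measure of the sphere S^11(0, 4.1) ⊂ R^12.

S_12(4.1) = 2·π^(12/2)·(4.1)^11 / Γ(12/2) ≈ 8.81801e+07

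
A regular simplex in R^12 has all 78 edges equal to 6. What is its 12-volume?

For a regular n-simplex with edge a, V = (a^n / n!)·√((n+1)/2^n). With a=6, n=12: V ≈ 0.256018.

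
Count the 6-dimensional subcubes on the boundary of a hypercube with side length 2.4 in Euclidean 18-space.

Number of 6-faces = C(18,6) · 2^(18-6) = 18564 · 4096 = 76038144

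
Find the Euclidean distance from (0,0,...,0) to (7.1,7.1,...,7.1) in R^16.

||(7.1,7.1,...,7.1)|| = √(16)·7.1 = 28.4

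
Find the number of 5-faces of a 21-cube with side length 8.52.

An n-cube has C(n,k)·2^(n-k) k-faces. Here C(21,5)·2^16 = 20349·65536 = 1333592064.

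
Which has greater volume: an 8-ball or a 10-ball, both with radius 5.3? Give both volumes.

V_8(5.3) ≈ 2.52694e+06. V_10(5.3) ≈ 4.45992e+07. The 10-ball is larger.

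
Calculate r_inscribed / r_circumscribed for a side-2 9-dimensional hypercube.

For an n-cube of any side s, the inradius is s/2 and the circumradius is s√n/2, so the ratio is 1/√9 ≈ 0.333333.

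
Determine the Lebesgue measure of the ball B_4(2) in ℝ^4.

The n-ball volume is π^(n/2)·r^n/Γ(n/2+1). With n=4, r=2: V = 8·π^2 ≈ 78.9568.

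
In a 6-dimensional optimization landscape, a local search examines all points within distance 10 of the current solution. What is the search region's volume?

V_6(10) = π^(6/2) · (10)^6 / Γ(6/2 + 1) = 500000·π^3/3 ≈ 5.16771e+06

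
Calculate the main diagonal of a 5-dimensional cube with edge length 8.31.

d = √(8.31² + 8.31² + ... + 8.31²) [5 terms] = √(5·8.31²) = 8.31√5 ≈ 18.5817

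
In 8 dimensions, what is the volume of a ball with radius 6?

The n-ball volume is π^(n/2)·r^n/Γ(n/2+1). With n=8, r=6: V = 69984·π^4 ≈ 6.81708e+06.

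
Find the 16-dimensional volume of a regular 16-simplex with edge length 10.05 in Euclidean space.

Volume = 10.05^16 · √(17/2^16) / 16! ≈ 8.33723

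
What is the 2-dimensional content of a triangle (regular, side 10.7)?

Area = (√3/4) · 10.7² = 49.5756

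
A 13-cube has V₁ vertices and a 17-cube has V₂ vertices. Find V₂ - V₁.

V₁ = 2^13 = 8192. V₂ = 2^17 = 131072. V₂ - V₁ = 122880.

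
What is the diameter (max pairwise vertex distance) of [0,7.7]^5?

d = √(7.7² + 7.7² + ... + 7.7²) [5 terms] = √(5·7.7²) = 7.7√5 ≈ 17.2177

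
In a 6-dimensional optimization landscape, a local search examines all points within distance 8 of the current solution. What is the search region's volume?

Volume = π^{6/2}·(8)^6/Γ(4) = 131072·π^3/3 ≈ 1.35468e+06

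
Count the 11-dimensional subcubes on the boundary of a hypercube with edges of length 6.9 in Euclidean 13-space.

Number of 11-faces = C(13,11) · 2^(13-11) = 78 · 4 = 312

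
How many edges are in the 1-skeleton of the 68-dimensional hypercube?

Number of 1-faces = C(68,1)·2^(68-1) = 68·147573952589676412928 = 10035028776097996079104.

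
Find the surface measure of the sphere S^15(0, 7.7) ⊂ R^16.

The surface area of an n-ball is 2π^(n/2) r^(n-1) / Γ(n/2). For n=16, r=7.7: 7.46723e+13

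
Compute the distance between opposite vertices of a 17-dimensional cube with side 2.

The space diagonal of an n-cube of side s is s√n. Here 2·√17 ≈ 8.24621.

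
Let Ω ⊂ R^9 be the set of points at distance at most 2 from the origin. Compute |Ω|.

Volume = π^{9/2}·(2)^9/Γ(11/2) = 16384·π^4/945 ≈ 1688.84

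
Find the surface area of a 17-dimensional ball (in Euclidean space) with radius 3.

S_17(3) = 2·π^(17/2)·(3)^16 / Γ(17/2) = 272097792·π^8/25025 ≈ 1.03169e+08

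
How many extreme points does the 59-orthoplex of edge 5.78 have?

Number of vertices = 2n = 118.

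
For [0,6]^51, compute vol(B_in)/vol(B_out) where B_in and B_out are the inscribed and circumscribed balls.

Volume scales as r^n, and r_in/r_out = 1/√51, giving (1/√51)^51 ≈ 2.86392e-44.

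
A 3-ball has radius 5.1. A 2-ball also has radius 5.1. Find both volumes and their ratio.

V_3(5.1) ≈ 555.647. V_2(5.1) ≈ 81.7128. Ratio V_3/V_2 ≈ 6.8.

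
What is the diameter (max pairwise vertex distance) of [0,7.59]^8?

Diagonal = √8 · 7.59 ≈ 21.4678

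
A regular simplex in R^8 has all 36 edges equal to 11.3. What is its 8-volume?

Volume = 11.3^8 · √(9/2^8) / 8! ≈ 1236.26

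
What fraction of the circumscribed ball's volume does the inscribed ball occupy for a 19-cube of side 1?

V_in/V_out = n^(-n/2) = 19^(-19/2) ≈ 7.10953e-13.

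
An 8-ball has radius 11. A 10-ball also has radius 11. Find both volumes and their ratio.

V_8(11.0) ≈ 8.70021e+08. V_10(11.0) ≈ 6.61447e+10. Ratio V_8/V_10 ≈ 0.01315.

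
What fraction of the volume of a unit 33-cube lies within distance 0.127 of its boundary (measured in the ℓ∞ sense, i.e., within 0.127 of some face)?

1 - (1 - 2·0.127)^33 = 1 - 0.746^33 ≈ 0.999937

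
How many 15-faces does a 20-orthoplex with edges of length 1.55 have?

An n-cross-polytope has 2^(k+1)·C(n,k+1) k-faces. Here 2^16·C(20,16) = 65536·4845 = 317521920.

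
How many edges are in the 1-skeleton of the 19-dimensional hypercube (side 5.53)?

Number of 1-faces = C(19,1)·2^(19-1) = 19·262144 = 4980736.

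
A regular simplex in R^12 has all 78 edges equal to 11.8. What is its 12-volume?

Volume = 11.8^12 · √(13/2^12) / 12! ≈ 857.114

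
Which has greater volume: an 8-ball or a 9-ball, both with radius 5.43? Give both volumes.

V_8(5.43) ≈ 3.06752e+06. V_9(5.43) ≈ 1.35368e+07. The 9-ball is larger.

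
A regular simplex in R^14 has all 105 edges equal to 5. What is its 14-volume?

Volume = 5^14 · √(15/2^14) / 14! ≈ 0.0021184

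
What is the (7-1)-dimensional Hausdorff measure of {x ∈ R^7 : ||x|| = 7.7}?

S_7(7.7) = 2·π^(7/2)·(7.7)^6 / Γ(7/2) ≈ 6.89323e+06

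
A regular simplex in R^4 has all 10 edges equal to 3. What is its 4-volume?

Volume = 3^4 · √(5/2^4) / 4! ≈ 1.88668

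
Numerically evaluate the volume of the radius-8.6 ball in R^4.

Volume = π^{4/2}·(8.6)^4/Γ(3) ≈ 26993.8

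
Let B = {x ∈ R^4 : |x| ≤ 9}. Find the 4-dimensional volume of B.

Volume = π^{4/2}·(9)^4/Γ(3) = 6561·π^2/2 ≈ 32377.2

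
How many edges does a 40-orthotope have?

An n-cube has n·2^(n-1) edges. With n = 40: 40·549755813888 = 21990232555520.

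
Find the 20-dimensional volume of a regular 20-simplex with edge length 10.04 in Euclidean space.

V_20 = √(21) · 10.04^20 / (20! · 2^(20/2)) ≈ 0.199232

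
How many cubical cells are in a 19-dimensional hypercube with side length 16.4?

Choose 3 of 19 axes to span the face (C(19,3) = 969 ways), then fix each of the remaining 16 coordinates at one of its two extreme values (2^16 = 65536 ways): 969·65536 = 63504384.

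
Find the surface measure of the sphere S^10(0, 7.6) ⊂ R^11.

|∂B_11(7.6)| ≈ 1.3324e+10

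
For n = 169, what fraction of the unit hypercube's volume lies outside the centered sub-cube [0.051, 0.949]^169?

Shell fraction = 1 - (1-0.102)^169 ≈ 0.9999999873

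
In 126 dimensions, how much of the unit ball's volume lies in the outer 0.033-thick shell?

1 - (1-0.033)^126 ≈ 0.985421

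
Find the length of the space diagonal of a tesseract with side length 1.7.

Diagonal = √4 · 1.7 = 3.4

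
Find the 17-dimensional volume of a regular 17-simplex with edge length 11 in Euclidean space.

V = (11^17 / 17!) · √((17+1) / 2^17) ≈ 16.6528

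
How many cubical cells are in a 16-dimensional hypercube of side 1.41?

f_3(16-cube) = (16 choose 3) · 2^13 = 4587520.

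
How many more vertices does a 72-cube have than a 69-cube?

The 72-cube has 2^72 = 4722366482869645213696 vertices. The 69-cube has 2^69 = 590295810358705651712 vertices. Difference: 4722366482869645213696 - 590295810358705651712 = 4132070672510939561984.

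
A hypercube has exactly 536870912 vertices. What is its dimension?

2^n = 536870912 ⇒ n = log_2(536870912) = 29.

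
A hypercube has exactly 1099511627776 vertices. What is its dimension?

The n-cube has 2^n vertices, and 1099511627776 = 2^40, so n = 40.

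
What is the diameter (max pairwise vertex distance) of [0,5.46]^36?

Diagonal = √36 · 5.46 = 32.76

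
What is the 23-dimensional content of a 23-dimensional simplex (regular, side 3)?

V = (3^23 / 23!) · √((23+1) / 2^23) ≈ 6.15964e-15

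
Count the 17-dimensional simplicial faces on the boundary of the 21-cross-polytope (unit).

Number of 17-faces = 2^(17+1) · C(21,17+1) = 262144 · 1330 = 348651520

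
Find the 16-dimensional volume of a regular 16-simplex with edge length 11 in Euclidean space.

V = (11^16 / 16!) · √((16+1) / 2^16) ≈ 35.371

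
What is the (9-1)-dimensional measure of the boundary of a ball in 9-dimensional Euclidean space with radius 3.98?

S_9(3.98) = 2·π^(9/2)·(3.98)^8 / Γ(9/2) ≈ 1.86907e+06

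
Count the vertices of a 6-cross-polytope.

An n-cross-polytope has 2n vertices; here n = 6, giving 12.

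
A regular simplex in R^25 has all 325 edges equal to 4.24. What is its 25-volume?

For a regular n-simplex with edge a, V = (a^n / n!)·√((n+1)/2^n). With a=4.24, n=25: V ≈ 2.74228e-13.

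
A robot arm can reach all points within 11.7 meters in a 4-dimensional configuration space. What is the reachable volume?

Volume = π^{4/2}·(11.7)^4/Γ(3) ≈ 92472.6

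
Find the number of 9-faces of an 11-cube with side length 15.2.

Number of 9-faces = C(11,9) · 2^(11-9) = 55 · 4 = 220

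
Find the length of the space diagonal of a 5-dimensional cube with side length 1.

||(1,1,...,1)|| = √(5)·1 ≈ 2.23607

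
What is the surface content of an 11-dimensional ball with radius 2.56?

S_11(2.56) = 2·π^(11/2)·(2.56)^10 / Γ(11/2) ≈ 250552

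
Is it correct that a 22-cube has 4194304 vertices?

True. The 22-cube has 2^22 = 4194304 vertices.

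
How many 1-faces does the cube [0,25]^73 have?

Each of the 2^73 = 9444732965739290427392 vertices has degree 73; total edges = 73·2^73/2 = 344732753249484100599808.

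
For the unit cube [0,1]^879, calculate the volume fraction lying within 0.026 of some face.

The inner cube has side 1-2·0.026 = 0.948 and volume (0.948)^879 ≈ 4.117e-21, so the shell holds 1 - 4.117e-21 of the volume.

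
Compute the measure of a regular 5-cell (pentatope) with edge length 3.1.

Volume = 3.1^4 · √(5/2^4) / 4! ≈ 2.1511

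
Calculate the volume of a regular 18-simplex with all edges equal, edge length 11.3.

V = (11.3^18 / 18!) · √((18+1) / 2^18) ≈ 11.9999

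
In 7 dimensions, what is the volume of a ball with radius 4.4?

V_7(4.4) = π^(7/2) · (4.4)^7 / Γ(7/2 + 1) ≈ 150851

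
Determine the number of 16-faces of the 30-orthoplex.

Each 16-face is the convex hull of 17 vertices, one chosen as ±e_i from each of 17 distinct axes: 2^17·C(30,17) = 15697163059200.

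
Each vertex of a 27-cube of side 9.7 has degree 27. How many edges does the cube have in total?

An n-cube has n·2^(n-1) edges. With n = 27: 27·67108864 = 1811939328.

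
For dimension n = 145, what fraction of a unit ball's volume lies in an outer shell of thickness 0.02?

1 - (1-0.02)^145 ≈ 0.946571 ≈ 94.66%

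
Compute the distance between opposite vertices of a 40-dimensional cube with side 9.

The space diagonal of an n-cube of side s is s√n. Here 9·√40 ≈ 56.921.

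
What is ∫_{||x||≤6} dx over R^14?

The n-ball volume is π^(n/2)·r^n/Γ(n/2+1). With n=14, r=6: V = 544195584·π^7/35 ≈ 4.69609e+10.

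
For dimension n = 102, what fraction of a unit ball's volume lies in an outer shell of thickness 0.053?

1 - (1-0.053)^102 ≈ 0.99613 ≈ 99.61%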